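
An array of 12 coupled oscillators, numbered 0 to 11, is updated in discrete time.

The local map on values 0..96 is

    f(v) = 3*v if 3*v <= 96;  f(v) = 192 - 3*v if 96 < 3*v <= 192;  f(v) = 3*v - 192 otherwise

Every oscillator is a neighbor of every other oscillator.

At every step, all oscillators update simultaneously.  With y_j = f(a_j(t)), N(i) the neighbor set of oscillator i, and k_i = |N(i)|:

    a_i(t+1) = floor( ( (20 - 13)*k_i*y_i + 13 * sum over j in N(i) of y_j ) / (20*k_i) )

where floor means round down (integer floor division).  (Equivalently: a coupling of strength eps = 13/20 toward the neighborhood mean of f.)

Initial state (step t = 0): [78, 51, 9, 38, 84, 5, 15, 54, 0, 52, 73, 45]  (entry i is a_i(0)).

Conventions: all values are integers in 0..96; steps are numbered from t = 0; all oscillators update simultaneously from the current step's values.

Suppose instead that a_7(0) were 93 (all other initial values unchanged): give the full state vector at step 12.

Answer: [46, 46, 48, 46, 48, 46, 46, 45, 46, 47, 48, 48]
Key observation: This trace re-runs the system from the modified initial state.

Derivation:
t=0: [78, 51, 9, 38, 84, 5, 15, 93, 0, 52, 73, 45]
t=1: [42, 41, 38, 53, 47, 34, 43, 55, 30, 40, 38, 46]
t=2: [64, 65, 68, 55, 60, 71, 63, 53, 71, 66, 68, 61]
t=3: [9, 10, 12, 17, 12, 15, 10, 18, 15, 11, 12, 12]
t=4: [34, 35, 37, 41, 37, 40, 35, 42, 40, 36, 37, 37]
t=5: [82, 81, 79, 76, 79, 77, 81, 75, 77, 80, 79, 79]
t=6: [47, 46, 44, 41, 44, 42, 46, 40, 42, 45, 44, 44]
t=7: [57, 58, 60, 63, 60, 62, 58, 64, 62, 59, 60, 60]
t=8: [14, 13, 11, 8, 11, 9, 13, 7, 9, 12, 11, 11]
t=9: [35, 34, 32, 29, 32, 30, 34, 28, 30, 33, 32, 32]
t=10: [90, 90, 92, 90, 92, 90, 90, 89, 90, 91, 92, 92]
t=11: [79, 79, 81, 79, 81, 79, 79, 78, 79, 80, 81, 81]
t=12: [46, 46, 48, 46, 48, 46, 46, 45, 46, 47, 48, 48]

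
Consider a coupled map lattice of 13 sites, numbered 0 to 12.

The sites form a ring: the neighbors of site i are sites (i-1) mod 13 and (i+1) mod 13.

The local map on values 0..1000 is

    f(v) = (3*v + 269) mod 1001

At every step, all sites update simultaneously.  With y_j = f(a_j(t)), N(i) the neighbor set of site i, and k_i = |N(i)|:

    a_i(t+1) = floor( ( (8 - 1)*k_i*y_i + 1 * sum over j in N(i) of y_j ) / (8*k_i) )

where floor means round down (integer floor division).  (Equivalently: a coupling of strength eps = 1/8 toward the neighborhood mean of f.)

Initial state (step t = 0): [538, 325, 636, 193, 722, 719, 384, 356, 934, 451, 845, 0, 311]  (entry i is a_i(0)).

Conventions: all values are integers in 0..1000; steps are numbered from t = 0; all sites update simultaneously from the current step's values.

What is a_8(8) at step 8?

Simulating step by step:
t=0: [538, 325, 636, 193, 722, 719, 384, 356, 934, 451, 845, 0, 311]
t=1: [799, 278, 221, 780, 458, 424, 415, 324, 119, 597, 757, 298, 247]
t=2: [587, 189, 859, 629, 633, 544, 497, 281, 566, 123, 484, 175, 59]
t=3: [104, 786, 800, 197, 211, 845, 727, 204, 892, 663, 719, 767, 441]
t=4: [584, 624, 676, 850, 893, 786, 497, 857, 896, 309, 422, 560, 588]
t=5: [27, 141, 317, 792, 917, 653, 755, 840, 900, 263, 538, 864, 87]
t=6: [382, 641, 275, 577, 69, 232, 528, 782, 898, 165, 829, 839, 539]
t=7: [429, 197, 155, 909, 539, 927, 844, 649, 926, 775, 756, 788, 849]
t=8: [590, 833, 758, 970, 839, 146, 715, 239, 88, 554, 544, 636, 786]

Answer: a_8(8) = 88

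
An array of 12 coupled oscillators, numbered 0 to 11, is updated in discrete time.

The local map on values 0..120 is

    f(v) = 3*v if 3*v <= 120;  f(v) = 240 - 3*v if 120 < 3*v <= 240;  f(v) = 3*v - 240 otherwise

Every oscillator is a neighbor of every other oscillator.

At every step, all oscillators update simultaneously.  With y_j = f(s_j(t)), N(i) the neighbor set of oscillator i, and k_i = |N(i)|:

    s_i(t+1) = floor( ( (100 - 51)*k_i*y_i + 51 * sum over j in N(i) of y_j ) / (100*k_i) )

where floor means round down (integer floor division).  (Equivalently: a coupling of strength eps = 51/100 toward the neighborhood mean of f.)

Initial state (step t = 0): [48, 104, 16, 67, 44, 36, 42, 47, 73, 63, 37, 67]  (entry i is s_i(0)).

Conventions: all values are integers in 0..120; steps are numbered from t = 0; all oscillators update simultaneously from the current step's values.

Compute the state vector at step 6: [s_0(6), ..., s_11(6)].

Answer: [54, 53, 42, 55, 43, 43, 31, 59, 34, 34, 34, 55]

Derivation:
t=0: [48, 104, 16, 67, 44, 36, 42, 47, 73, 63, 37, 67]
t=1: [84, 73, 63, 59, 89, 89, 92, 85, 51, 64, 91, 59]
t=2: [27, 31, 45, 50, 34, 34, 38, 29, 60, 43, 37, 50]
t=3: [89, 94, 99, 93, 98, 98, 103, 91, 79, 102, 102, 93]
t=4: [37, 44, 50, 42, 49, 49, 56, 40, 26, 54, 54, 42]
t=5: [102, 101, 93, 103, 94, 94, 85, 106, 87, 87, 87, 103]
t=6: [54, 53, 42, 55, 43, 43, 31, 59, 34, 34, 34, 55]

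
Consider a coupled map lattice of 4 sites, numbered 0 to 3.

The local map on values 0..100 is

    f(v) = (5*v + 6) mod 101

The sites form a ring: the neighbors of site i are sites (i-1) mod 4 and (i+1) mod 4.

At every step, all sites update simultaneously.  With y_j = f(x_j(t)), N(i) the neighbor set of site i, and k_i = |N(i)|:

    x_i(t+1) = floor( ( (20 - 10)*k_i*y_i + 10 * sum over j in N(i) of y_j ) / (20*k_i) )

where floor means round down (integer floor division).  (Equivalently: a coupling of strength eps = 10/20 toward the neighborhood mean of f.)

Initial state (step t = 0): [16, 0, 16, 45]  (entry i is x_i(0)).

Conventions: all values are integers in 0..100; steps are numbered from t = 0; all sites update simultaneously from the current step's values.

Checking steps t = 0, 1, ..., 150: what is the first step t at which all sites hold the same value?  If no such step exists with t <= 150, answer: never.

Answer: 4
Key observation: Synchronization is absorbing here: once all sites are equal they stay equal, and step 4 is the first all-equal step.

Derivation:
t=0: [16, 0, 16, 45]  (not all equal)
t=1: [51, 46, 51, 57]  (not all equal)
t=2: [60, 46, 60, 74]  (not all equal)
t=3: [28, 18, 28, 38]  (not all equal)
t=4: [70, 70, 70, 70]  (all equal)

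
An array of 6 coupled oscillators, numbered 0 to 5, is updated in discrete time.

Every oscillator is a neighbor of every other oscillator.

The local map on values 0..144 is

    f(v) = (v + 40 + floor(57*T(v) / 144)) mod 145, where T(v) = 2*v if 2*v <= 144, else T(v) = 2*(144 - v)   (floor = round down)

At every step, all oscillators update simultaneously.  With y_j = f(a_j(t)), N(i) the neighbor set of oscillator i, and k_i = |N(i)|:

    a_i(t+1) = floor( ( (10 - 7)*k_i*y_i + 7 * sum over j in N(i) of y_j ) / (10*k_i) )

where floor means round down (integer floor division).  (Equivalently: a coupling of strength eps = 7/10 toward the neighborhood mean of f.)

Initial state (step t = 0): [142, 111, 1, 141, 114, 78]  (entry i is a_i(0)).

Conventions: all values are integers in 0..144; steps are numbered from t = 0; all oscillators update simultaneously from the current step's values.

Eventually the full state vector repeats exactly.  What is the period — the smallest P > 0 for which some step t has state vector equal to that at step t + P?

Simulating step by step:
t=0: [142, 111, 1, 141, 114, 78]
t=1: [34, 33, 35, 34, 33, 32]
t=2: [99, 99, 99, 99, 99, 99]
t=3: [29, 29, 29, 29, 29, 29]
t=4: [91, 91, 91, 91, 91, 91]
t=5: [27, 27, 27, 27, 27, 27]
t=6: [88, 88, 88, 88, 88, 88]
t=7: [27, 27, 27, 27, 27, 27]

Answer: 2
Key observation: The state at step 5, [27, 27, 27, 27, 27, 27], reappears at step 7 — and no state repeats earlier — so the cycle the system enters has period 2.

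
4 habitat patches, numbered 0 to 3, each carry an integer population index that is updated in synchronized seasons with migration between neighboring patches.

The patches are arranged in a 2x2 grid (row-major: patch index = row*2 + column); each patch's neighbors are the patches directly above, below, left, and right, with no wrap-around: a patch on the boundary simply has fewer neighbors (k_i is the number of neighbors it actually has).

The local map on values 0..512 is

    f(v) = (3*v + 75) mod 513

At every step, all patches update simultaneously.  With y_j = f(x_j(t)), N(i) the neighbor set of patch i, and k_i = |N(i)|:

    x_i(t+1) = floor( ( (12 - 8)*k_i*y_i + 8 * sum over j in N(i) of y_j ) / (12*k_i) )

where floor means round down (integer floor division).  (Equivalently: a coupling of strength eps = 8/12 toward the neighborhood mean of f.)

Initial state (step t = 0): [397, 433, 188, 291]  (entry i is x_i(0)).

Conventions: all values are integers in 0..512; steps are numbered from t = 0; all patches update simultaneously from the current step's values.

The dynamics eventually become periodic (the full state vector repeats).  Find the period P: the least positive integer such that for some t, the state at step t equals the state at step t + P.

Answer: 18
Key observation: The state at step 3, [271, 374, 300, 336], reappears at step 21 — and no state repeats earlier — so the cycle the system enters has period 18.

Derivation:
t=0: [397, 433, 188, 291]
t=1: [238, 341, 267, 303]
t=2: [237, 273, 370, 302]
t=3: [271, 374, 300, 336]
t=4: [336, 201, 298, 230]
t=5: [226, 158, 255, 291]
t=6: [201, 237, 334, 266]
t=7: [163, 266, 192, 228]
t=8: [183, 219, 145, 248]
t=9: [280, 212, 309, 345]
t=10: [363, 228, 325, 257]
t=11: [136, 239, 165, 201]
t=12: [273, 309, 235, 167]
t=13: [379, 311, 237, 273]
t=14: [318, 354, 280, 383]
t=15: [172, 104, 201, 237]
t=16: [210, 246, 172, 275]
t=17: [190, 293, 219, 255]
t=18: [264, 300, 226, 329]
t=19: [352, 284, 210, 246]
t=20: [237, 273, 199, 302]
t=21: [271, 374, 300, 336]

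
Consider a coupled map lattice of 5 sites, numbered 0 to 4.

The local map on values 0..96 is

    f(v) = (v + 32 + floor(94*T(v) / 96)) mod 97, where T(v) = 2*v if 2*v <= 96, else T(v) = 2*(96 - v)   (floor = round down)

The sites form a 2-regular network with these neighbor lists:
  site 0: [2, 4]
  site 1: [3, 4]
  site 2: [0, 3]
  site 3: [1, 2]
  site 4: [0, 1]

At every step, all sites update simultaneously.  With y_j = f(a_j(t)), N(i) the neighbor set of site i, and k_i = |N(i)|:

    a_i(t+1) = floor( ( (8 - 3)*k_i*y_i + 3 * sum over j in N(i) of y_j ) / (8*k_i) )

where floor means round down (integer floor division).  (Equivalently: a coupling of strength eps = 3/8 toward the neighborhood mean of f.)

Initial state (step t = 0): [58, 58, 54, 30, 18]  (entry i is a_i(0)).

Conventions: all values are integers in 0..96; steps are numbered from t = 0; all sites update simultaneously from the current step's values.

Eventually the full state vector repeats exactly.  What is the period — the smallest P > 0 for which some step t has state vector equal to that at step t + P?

Simulating step by step:
t=0: [58, 58, 54, 30, 18]
t=1: [71, 62, 61, 40, 78]
t=2: [54, 58, 60, 56, 51]
t=3: [70, 68, 66, 67, 72]
t=4: [55, 56, 58, 58, 54]
t=5: [69, 69, 67, 67, 70]
t=6: [56, 56, 57, 57, 55]
t=7: [69, 69, 68, 68, 69]
t=8: [56, 56, 56, 56, 56]
t=9: [69, 69, 69, 69, 69]
t=10: [56, 56, 56, 56, 56]

Answer: 2
Key observation: The state at step 8, [56, 56, 56, 56, 56], reappears at step 10 — and no state repeats earlier — so the cycle the system enters has period 2.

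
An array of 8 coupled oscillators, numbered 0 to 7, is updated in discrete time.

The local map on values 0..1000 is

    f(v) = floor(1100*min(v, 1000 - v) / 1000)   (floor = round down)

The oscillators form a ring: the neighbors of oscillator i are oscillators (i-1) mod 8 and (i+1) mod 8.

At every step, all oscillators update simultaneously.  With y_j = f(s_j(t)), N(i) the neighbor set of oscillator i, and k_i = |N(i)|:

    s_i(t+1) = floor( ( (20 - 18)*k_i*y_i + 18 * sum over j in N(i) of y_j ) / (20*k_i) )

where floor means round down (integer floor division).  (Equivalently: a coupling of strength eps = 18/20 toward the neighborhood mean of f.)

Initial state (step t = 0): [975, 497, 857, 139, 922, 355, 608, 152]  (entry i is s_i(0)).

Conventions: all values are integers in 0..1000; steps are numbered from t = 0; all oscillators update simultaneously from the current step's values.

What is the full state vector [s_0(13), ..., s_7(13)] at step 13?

Simulating step by step:
t=0: [975, 497, 857, 139, 922, 355, 608, 152]
t=1: [323, 137, 329, 124, 252, 271, 293, 222]
t=2: [212, 337, 164, 300, 223, 299, 276, 329]
t=3: [352, 222, 333, 224, 320, 279, 340, 277]
t=4: [285, 363, 257, 347, 283, 357, 311, 372]
t=5: [394, 307, 379, 304, 378, 333, 394, 335]
t=6: [360, 415, 343, 407, 356, 418, 373, 426]
t=7: [455, 393, 444, 390, 446, 406, 458, 409]
t=8: [446, 487, 436, 483, 442, 491, 453, 496]
t=9: [535, 489, 527, 487, 530, 496, 538, 499]
t=10: [539, 517, 534, 520, 537, 515, 542, 513]
t=11: [530, 511, 527, 512, 528, 508, 530, 508]
t=12: [536, 520, 534, 521, 536, 520, 538, 519]
t=13: [526, 512, 525, 512, 525, 510, 526, 511]

Answer: [526, 512, 525, 512, 525, 510, 526, 511]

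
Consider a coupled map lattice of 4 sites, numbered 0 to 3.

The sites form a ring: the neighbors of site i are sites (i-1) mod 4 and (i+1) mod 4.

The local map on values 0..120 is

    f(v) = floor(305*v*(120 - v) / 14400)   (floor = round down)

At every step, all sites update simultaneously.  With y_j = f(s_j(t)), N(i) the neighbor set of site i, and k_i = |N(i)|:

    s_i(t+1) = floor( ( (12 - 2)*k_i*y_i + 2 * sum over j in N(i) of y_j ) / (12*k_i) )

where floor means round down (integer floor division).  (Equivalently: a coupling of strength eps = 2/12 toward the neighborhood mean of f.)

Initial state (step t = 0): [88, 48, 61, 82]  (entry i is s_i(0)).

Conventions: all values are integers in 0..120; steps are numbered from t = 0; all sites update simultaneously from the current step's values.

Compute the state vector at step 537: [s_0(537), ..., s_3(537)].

Simulating step by step:
t=0: [88, 48, 61, 82]
t=1: [60, 72, 74, 65]
t=2: [75, 73, 72, 74]
t=3: [71, 72, 72, 72]
t=4: [73, 73, 73, 73]
t=5: [72, 72, 72, 72]
t=6: [73, 73, 73, 73]

Answer: [72, 72, 72, 72]
Key observation: The state at step 4, [73, 73, 73, 73], reappears at step 6: the system is in a cycle of period 2 from step 4 on.  Therefore the state at step 537 equals the state at step 4 + ((537 - 4) mod 2) = 5, which is [72, 72, 72, 72].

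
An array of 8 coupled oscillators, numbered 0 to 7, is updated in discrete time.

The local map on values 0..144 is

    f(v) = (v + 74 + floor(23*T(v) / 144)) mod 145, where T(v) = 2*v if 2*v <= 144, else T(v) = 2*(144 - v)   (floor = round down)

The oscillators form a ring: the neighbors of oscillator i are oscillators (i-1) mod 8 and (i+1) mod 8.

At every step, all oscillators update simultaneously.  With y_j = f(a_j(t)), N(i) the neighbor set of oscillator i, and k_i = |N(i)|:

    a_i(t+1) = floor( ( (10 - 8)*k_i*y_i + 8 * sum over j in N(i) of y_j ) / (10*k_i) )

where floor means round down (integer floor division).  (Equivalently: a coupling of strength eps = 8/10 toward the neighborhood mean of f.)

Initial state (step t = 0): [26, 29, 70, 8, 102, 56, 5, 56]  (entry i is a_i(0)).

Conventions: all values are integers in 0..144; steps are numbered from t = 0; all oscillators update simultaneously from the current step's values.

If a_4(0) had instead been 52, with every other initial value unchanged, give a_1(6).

Simulating step by step:
t=0: [26, 29, 70, 8, 52, 56, 5, 56]
t=1: [67, 74, 82, 82, 62, 89, 17, 75]
t=2: [23, 23, 28, 22, 28, 49, 43, 50]
t=3: [118, 106, 104, 108, 118, 123, 136, 121]
t=4: [52, 49, 47, 49, 53, 60, 59, 60]
t=5: [86, 138, 137, 139, 87, 61, 7, 60]
t=6: [37, 54, 68, 54, 38, 48, 23, 48]

Answer: a_1(6) = 54
Key observation: This trace re-runs the system from the modified initial state.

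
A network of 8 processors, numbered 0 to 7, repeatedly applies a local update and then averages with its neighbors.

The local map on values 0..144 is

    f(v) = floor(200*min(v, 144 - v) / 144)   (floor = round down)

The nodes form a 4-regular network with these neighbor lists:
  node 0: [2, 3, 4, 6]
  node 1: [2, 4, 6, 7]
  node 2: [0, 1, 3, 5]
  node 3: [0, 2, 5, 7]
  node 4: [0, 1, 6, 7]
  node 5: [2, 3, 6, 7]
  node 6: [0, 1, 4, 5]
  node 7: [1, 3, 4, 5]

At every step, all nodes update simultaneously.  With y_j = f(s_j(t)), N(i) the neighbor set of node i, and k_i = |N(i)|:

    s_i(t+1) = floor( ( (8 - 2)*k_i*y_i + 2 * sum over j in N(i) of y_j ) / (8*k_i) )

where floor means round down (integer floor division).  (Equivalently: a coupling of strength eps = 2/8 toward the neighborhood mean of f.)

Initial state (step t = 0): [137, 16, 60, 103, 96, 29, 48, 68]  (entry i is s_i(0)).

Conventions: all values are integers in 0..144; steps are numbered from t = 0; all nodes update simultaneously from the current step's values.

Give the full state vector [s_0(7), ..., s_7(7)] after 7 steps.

Answer: [83, 88, 84, 95, 93, 94, 93, 96]

Derivation:
t=0: [137, 16, 60, 103, 96, 29, 48, 68]
t=1: [23, 35, 70, 56, 61, 48, 58, 82]
t=2: [44, 57, 86, 75, 78, 70, 74, 81]
t=3: [68, 81, 80, 91, 88, 95, 93, 87]
t=4: [89, 84, 86, 75, 78, 70, 72, 78]
t=5: [79, 84, 81, 92, 90, 95, 96, 91]
t=6: [86, 81, 84, 73, 75, 69, 69, 73]
t=7: [83, 88, 84, 95, 93, 94, 93, 96]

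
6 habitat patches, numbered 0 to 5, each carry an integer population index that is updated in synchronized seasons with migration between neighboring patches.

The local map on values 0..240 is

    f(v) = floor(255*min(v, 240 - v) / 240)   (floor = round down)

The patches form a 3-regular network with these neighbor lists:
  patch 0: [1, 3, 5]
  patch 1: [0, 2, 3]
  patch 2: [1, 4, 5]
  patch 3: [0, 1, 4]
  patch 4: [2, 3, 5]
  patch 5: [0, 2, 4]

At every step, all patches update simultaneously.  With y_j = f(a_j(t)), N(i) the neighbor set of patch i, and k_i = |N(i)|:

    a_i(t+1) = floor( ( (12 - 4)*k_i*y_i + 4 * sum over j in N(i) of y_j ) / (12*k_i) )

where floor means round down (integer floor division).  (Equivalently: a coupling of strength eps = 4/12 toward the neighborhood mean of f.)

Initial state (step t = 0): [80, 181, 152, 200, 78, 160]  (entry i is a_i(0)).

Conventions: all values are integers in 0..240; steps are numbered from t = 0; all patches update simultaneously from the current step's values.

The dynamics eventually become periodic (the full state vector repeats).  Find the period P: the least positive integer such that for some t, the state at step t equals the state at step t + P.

Simulating step by step:
t=0: [80, 181, 152, 200, 78, 160]
t=1: [77, 65, 87, 53, 79, 85]
t=2: [77, 71, 88, 63, 81, 88]
t=3: [80, 76, 90, 70, 85, 90]
t=4: [84, 81, 92, 77, 89, 93]
t=5: [88, 87, 95, 83, 93, 96]
t=6: [93, 92, 99, 90, 97, 100]
t=7: [98, 97, 104, 96, 102, 104]
t=8: [104, 103, 109, 103, 107, 109]
t=9: [110, 109, 114, 109, 113, 114]
t=10: [116, 115, 120, 115, 119, 120]
t=11: [123, 122, 126, 122, 125, 126]
t=12: [123, 124, 121, 124, 122, 121]
t=13: [124, 123, 125, 123, 125, 125]
t=14: [123, 123, 122, 123, 122, 122]
t=15: [124, 124, 124, 124, 124, 124]
t=16: [123, 123, 123, 123, 123, 123]
t=17: [124, 124, 124, 124, 124, 124]

Answer: 2
Key observation: The state at step 15, [124, 124, 124, 124, 124, 124], reappears at step 17 — and no state repeats earlier — so the cycle the system enters has period 2.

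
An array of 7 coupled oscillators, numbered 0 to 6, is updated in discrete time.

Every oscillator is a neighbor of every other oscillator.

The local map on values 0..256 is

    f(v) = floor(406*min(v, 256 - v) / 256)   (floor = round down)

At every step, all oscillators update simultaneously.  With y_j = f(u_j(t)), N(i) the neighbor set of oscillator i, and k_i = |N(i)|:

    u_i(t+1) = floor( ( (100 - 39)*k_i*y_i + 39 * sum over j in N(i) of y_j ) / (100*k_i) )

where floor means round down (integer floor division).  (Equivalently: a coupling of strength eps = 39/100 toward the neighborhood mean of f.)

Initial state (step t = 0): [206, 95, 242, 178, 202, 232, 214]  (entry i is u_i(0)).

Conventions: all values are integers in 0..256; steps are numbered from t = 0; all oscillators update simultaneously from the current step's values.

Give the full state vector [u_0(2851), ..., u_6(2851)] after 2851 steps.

Simulating step by step:
t=0: [206, 95, 242, 178, 202, 232, 214]
t=1: [79, 118, 48, 103, 82, 57, 72]
t=2: [125, 159, 98, 146, 128, 106, 119]
t=3: [188, 163, 165, 175, 191, 172, 182]
t=4: [115, 137, 135, 126, 113, 129, 120]
t=5: [185, 188, 190, 194, 184, 195, 190]
t=6: [108, 106, 104, 101, 109, 100, 104]
t=7: [168, 166, 164, 162, 168, 161, 164]
t=8: [141, 142, 144, 146, 141, 147, 144]
t=9: [180, 178, 177, 175, 180, 174, 177]
t=10: [122, 123, 124, 126, 122, 127, 124]
t=11: [194, 195, 196, 197, 194, 198, 196]
t=12: [96, 95, 95, 93, 96, 92, 95]
t=13: [150, 149, 149, 148, 150, 147, 149]
t=14: [168, 169, 169, 170, 168, 170, 169]
t=15: [138, 137, 137, 136, 138, 136, 137]
t=16: [187, 188, 188, 189, 187, 189, 188]
t=17: [108, 107, 107, 106, 108, 106, 107]
t=18: [170, 169, 169, 168, 170, 168, 169]
t=19: [136, 137, 137, 138, 136, 138, 137]
t=20: [189, 188, 188, 187, 189, 187, 188]
t=21: [106, 107, 107, 108, 106, 108, 107]
t=22: [168, 169, 169, 170, 168, 170, 169]

Answer: [136, 137, 137, 138, 136, 138, 137]
Key observation: The state at step 14, [168, 169, 169, 170, 168, 170, 169], reappears at step 22: the system is in a cycle of period 8 from step 14 on.  Therefore the state at step 2851 equals the state at step 14 + ((2851 - 14) mod 8) = 19, which is [136, 137, 137, 138, 136, 138, 137].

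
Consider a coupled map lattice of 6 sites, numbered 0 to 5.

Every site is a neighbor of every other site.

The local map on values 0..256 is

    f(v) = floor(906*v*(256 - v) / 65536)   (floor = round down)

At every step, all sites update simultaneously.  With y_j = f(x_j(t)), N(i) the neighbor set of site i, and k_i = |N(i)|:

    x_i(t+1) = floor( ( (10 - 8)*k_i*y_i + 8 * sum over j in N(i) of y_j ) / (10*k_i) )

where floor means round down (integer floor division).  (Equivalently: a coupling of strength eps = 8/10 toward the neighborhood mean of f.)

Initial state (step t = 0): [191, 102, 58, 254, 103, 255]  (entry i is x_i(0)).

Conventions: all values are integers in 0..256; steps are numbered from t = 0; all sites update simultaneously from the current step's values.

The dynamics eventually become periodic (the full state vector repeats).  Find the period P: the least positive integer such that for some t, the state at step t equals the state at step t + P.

Simulating step by step:
t=0: [191, 102, 58, 254, 103, 255]
t=1: [130, 132, 130, 123, 132, 123]
t=2: [226, 226, 226, 226, 226, 226]
t=3: [93, 93, 93, 93, 93, 93]
t=4: [209, 209, 209, 209, 209, 209]
t=5: [135, 135, 135, 135, 135, 135]
t=6: [225, 225, 225, 225, 225, 225]
t=7: [96, 96, 96, 96, 96, 96]
t=8: [212, 212, 212, 212, 212, 212]
t=9: [128, 128, 128, 128, 128, 128]
t=10: [226, 226, 226, 226, 226, 226]

Answer: 8
Key observation: The state at step 2, [226, 226, 226, 226, 226, 226], reappears at step 10 — and no state repeats earlier — so the cycle the system enters has period 8.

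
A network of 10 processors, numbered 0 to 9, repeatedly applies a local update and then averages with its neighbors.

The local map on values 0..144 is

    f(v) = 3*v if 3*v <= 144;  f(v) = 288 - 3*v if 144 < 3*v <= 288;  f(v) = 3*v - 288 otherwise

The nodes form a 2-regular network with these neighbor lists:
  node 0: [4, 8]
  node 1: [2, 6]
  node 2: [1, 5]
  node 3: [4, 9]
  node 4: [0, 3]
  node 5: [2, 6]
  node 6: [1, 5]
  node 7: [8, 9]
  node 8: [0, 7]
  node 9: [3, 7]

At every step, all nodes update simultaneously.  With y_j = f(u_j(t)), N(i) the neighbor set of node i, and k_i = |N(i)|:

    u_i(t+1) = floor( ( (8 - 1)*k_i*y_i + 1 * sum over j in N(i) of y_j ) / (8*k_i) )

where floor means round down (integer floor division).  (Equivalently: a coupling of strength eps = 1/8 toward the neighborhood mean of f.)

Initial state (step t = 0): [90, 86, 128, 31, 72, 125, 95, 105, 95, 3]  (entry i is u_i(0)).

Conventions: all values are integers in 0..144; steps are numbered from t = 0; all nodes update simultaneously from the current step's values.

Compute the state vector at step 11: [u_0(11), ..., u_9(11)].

Answer: [77, 18, 48, 117, 96, 26, 98, 125, 130, 68]

Derivation:
t=0: [90, 86, 128, 31, 72, 125, 95, 105, 95, 3]
t=1: [20, 32, 91, 86, 69, 82, 9, 24, 5, 15]
t=2: [58, 86, 21, 34, 76, 39, 32, 66, 21, 45]
t=3: [107, 36, 64, 101, 66, 112, 93, 91, 67, 130]
t=4: [39, 101, 93, 25, 81, 48, 17, 24, 79, 91]
t=5: [108, 16, 17, 69, 51, 129, 54, 67, 56, 22]
t=6: [47, 53, 53, 83, 125, 97, 119, 87, 112, 68]
t=7: [131, 125, 121, 44, 87, 15, 68, 31, 52, 77]
t=8: [101, 86, 73, 120, 38, 49, 81, 93, 127, 63]
t=9: [26, 33, 71, 76, 105, 130, 50, 19, 82, 91]
t=10: [72, 99, 78, 55, 32, 102, 133, 53, 45, 20]
t=11: [77, 18, 48, 117, 96, 26, 98, 125, 130, 68]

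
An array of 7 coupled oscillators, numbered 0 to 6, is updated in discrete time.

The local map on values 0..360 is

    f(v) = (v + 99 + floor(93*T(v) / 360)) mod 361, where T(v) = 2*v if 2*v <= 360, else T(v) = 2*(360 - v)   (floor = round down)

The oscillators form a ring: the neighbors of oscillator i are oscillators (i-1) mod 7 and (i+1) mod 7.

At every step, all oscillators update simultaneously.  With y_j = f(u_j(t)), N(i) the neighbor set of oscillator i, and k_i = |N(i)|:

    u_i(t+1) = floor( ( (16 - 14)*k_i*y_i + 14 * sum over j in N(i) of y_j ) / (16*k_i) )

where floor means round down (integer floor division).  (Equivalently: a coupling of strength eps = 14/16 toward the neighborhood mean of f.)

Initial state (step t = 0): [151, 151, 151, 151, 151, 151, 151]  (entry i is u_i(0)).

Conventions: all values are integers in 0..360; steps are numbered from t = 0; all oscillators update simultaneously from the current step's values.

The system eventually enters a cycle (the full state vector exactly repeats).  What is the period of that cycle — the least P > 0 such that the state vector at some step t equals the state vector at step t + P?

Answer: 5
Key observation: The state at step 34, [20, 20, 20, 20, 20, 20, 20], reappears at step 39 — and no state repeats earlier — so the cycle the system enters has period 5.

Derivation:
t=0: [151, 151, 151, 151, 151, 151, 151]
t=1: [328, 328, 328, 328, 328, 328, 328]
t=2: [82, 82, 82, 82, 82, 82, 82]
t=3: [223, 223, 223, 223, 223, 223, 223]
t=4: [31, 31, 31, 31, 31, 31, 31]
t=5: [146, 146, 146, 146, 146, 146, 146]
t=6: [320, 320, 320, 320, 320, 320, 320]
t=7: [78, 78, 78, 78, 78, 78, 78]
t=8: [217, 217, 217, 217, 217, 217, 217]
t=9: [28, 28, 28, 28, 28, 28, 28]
t=10: [141, 141, 141, 141, 141, 141, 141]
t=11: [312, 312, 312, 312, 312, 312, 312]
t=12: [74, 74, 74, 74, 74, 74, 74]
t=13: [211, 211, 211, 211, 211, 211, 211]
t=14: [25, 25, 25, 25, 25, 25, 25]
t=15: [136, 136, 136, 136, 136, 136, 136]
t=16: [305, 305, 305, 305, 305, 305, 305]
t=17: [71, 71, 71, 71, 71, 71, 71]
t=18: [206, 206, 206, 206, 206, 206, 206]
t=19: [23, 23, 23, 23, 23, 23, 23]
t=20: [133, 133, 133, 133, 133, 133, 133]
t=21: [300, 300, 300, 300, 300, 300, 300]
t=22: [69, 69, 69, 69, 69, 69, 69]
t=23: [203, 203, 203, 203, 203, 203, 203]
t=24: [22, 22, 22, 22, 22, 22, 22]
t=25: [132, 132, 132, 132, 132, 132, 132]
t=26: [299, 299, 299, 299, 299, 299, 299]
t=27: [68, 68, 68, 68, 68, 68, 68]
t=28: [202, 202, 202, 202, 202, 202, 202]
t=29: [21, 21, 21, 21, 21, 21, 21]
t=30: [130, 130, 130, 130, 130, 130, 130]
t=31: [296, 296, 296, 296, 296, 296, 296]
t=32: [67, 67, 67, 67, 67, 67, 67]
t=33: [200, 200, 200, 200, 200, 200, 200]
t=34: [20, 20, 20, 20, 20, 20, 20]
t=35: [129, 129, 129, 129, 129, 129, 129]
t=36: [294, 294, 294, 294, 294, 294, 294]
t=37: [66, 66, 66, 66, 66, 66, 66]
t=38: [199, 199, 199, 199, 199, 199, 199]
t=39: [20, 20, 20, 20, 20, 20, 20]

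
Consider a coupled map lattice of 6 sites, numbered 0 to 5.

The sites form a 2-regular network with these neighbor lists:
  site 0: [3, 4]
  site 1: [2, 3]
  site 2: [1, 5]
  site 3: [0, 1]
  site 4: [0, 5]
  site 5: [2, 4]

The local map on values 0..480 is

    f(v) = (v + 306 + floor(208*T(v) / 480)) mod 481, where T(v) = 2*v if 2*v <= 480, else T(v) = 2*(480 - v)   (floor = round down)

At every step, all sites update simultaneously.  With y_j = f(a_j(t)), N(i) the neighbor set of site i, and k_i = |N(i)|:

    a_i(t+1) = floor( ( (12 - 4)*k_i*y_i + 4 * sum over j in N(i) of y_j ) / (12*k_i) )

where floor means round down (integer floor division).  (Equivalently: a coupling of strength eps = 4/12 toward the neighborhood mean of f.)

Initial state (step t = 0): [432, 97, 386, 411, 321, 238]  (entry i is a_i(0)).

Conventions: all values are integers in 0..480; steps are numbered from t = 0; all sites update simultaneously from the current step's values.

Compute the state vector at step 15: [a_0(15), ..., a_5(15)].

Simulating step by step:
t=0: [432, 97, 386, 411, 321, 238]
t=1: [295, 101, 240, 247, 283, 275]
t=2: [278, 99, 230, 230, 278, 276]
t=3: [274, 90, 217, 217, 277, 273]
t=4: [269, 392, 278, 278, 277, 269]
t=5: [276, 288, 280, 280, 276, 276]
t=6: [277, 278, 278, 278, 277, 277]
t=7: [277, 278, 277, 277, 277, 277]
t=8: [277, 277, 277, 277, 277, 277]
t=9: [277, 277, 277, 277, 277, 277]
t=10: [277, 277, 277, 277, 277, 277]
t=11: [277, 277, 277, 277, 277, 277]
t=12: [277, 277, 277, 277, 277, 277]
t=13: [277, 277, 277, 277, 277, 277]
t=14: [277, 277, 277, 277, 277, 277]
t=15: [277, 277, 277, 277, 277, 277]

Answer: [277, 277, 277, 277, 277, 277]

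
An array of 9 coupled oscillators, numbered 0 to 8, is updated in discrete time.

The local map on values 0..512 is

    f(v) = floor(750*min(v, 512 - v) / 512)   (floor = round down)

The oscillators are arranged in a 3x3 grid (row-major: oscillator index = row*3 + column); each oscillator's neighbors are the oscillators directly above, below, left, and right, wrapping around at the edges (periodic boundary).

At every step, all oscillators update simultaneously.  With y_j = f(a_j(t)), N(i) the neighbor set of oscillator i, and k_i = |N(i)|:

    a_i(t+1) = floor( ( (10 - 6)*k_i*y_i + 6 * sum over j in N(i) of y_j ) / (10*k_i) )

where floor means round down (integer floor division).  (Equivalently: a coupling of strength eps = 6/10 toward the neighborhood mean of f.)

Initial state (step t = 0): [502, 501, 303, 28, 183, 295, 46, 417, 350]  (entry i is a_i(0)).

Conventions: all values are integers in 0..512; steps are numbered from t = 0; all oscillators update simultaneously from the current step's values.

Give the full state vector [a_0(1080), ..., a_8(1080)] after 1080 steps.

Answer: [329, 329, 329, 329, 329, 329, 329, 329, 329]
Key observation: The state at step 32, [357, 357, 357, 357, 357, 357, 357, 357, 357], reappears at step 42: the system is in a cycle of period 10 from step 32 on.  Therefore the state at step 1080 equals the state at step 32 + ((1080 - 32) mod 10) = 40, which is [329, 329, 329, 329, 329, 329, 329, 329, 329].

Derivation:
t=0: [502, 501, 303, 28, 183, 295, 46, 417, 350]
t=1: [70, 115, 210, 116, 184, 254, 91, 143, 219]
t=2: [157, 200, 267, 199, 245, 308, 173, 217, 281]
t=3: [270, 306, 316, 287, 322, 320, 277, 312, 319]
t=4: [330, 302, 297, 320, 291, 288, 326, 297, 293]
t=5: [282, 305, 308, 290, 313, 316, 285, 308, 312]
t=6: [323, 304, 301, 316, 298, 295, 320, 301, 299]
t=7: [287, 302, 304, 292, 307, 309, 290, 305, 307]
t=8: [320, 308, 306, 316, 304, 302, 318, 306, 304]
t=9: [287, 297, 298, 291, 300, 302, 289, 298, 300]
t=10: [323, 315, 314, 320, 312, 311, 321, 314, 312]
t=11: [281, 287, 288, 283, 289, 290, 282, 288, 289]
t=12: [334, 329, 328, 332, 327, 327, 333, 328, 327]
t=13: [263, 267, 267, 264, 268, 268, 264, 268, 268]
t=14: [361, 358, 358, 361, 358, 358, 361, 358, 358]
t=15: [222, 224, 224, 222, 224, 224, 222, 224, 224]
t=16: [325, 327, 327, 325, 327, 327, 325, 327, 327]
t=17: [272, 270, 270, 272, 270, 270, 272, 270, 270]
t=18: [351, 353, 353, 351, 353, 353, 351, 353, 353]
t=19: [234, 232, 232, 234, 232, 232, 234, 232, 232]
t=20: [341, 339, 339, 341, 339, 339, 341, 339, 339]
t=21: [250, 252, 252, 250, 252, 252, 250, 252, 252]
t=22: [366, 368, 368, 366, 368, 368, 366, 368, 368]
t=23: [212, 210, 210, 212, 210, 210, 212, 210, 210]
t=24: [309, 307, 307, 309, 307, 307, 309, 307, 307]
t=25: [297, 299, 299, 297, 299, 299, 297, 299, 299]
t=26: [313, 312, 312, 313, 312, 312, 313, 312, 312]
t=27: [291, 291, 291, 291, 291, 291, 291, 291, 291]
t=28: [323, 323, 323, 323, 323, 323, 323, 323, 323]
t=29: [276, 276, 276, 276, 276, 276, 276, 276, 276]
t=30: [345, 345, 345, 345, 345, 345, 345, 345, 345]
t=31: [244, 244, 244, 244, 244, 244, 244, 244, 244]
t=32: [357, 357, 357, 357, 357, 357, 357, 357, 357]
t=33: [227, 227, 227, 227, 227, 227, 227, 227, 227]
t=34: [332, 332, 332, 332, 332, 332, 332, 332, 332]
t=35: [263, 263, 263, 263, 263, 263, 263, 263, 263]
t=36: [364, 364, 364, 364, 364, 364, 364, 364, 364]
t=37: [216, 216, 216, 216, 216, 216, 216, 216, 216]
t=38: [316, 316, 316, 316, 316, 316, 316, 316, 316]
t=39: [287, 287, 287, 287, 287, 287, 287, 287, 287]
t=40: [329, 329, 329, 329, 329, 329, 329, 329, 329]
t=41: [268, 268, 268, 268, 268, 268, 268, 268, 268]
t=42: [357, 357, 357, 357, 357, 357, 357, 357, 357]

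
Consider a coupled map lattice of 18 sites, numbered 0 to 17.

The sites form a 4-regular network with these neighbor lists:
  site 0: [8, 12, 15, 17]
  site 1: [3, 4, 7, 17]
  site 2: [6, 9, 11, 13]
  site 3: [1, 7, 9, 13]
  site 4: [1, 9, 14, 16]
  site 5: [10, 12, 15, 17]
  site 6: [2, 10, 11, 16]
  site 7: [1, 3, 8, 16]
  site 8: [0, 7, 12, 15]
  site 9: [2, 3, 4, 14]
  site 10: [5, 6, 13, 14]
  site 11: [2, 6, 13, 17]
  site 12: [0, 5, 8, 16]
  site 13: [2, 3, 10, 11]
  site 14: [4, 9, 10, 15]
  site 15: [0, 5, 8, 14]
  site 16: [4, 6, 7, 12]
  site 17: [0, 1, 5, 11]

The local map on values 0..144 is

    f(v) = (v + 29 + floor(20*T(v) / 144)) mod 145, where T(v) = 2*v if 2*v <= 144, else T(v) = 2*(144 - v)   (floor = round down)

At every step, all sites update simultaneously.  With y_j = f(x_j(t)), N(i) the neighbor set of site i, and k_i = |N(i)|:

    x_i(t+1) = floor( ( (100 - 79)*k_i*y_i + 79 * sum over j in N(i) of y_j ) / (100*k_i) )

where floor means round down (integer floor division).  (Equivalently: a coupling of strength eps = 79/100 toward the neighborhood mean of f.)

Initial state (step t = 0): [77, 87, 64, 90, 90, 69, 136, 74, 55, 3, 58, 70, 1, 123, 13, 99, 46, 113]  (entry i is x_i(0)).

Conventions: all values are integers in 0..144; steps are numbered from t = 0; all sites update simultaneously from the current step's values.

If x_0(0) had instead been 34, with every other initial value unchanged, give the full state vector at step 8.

Simulating step by step:
t=0: [34, 87, 64, 90, 90, 69, 136, 74, 55, 3, 58, 70, 1, 123, 13, 99, 46, 113]
t=1: [69, 105, 59, 86, 86, 79, 87, 114, 92, 90, 60, 54, 80, 94, 90, 95, 79, 87]
t=2: [129, 109, 120, 110, 133, 125, 113, 107, 104, 126, 126, 119, 126, 115, 128, 129, 104, 123]
t=3: [40, 7, 9, 5, 39, 14, 36, 58, 40, 12, 11, 8, 66, 8, 16, 41, 38, 10]
t=4: [79, 58, 47, 51, 57, 64, 55, 66, 91, 49, 50, 46, 79, 39, 58, 67, 89, 48]
t=5: [118, 100, 88, 95, 106, 106, 99, 115, 122, 95, 96, 88, 125, 87, 100, 117, 114, 103]
t=6: [36, 86, 134, 110, 83, 59, 109, 59, 10, 109, 110, 135, 8, 133, 85, 33, 33, 85]
t=7: [71, 99, 13, 51, 92, 69, 23, 70, 65, 55, 51, 38, 65, 13, 67, 84, 68, 92]
t=8: [121, 124, 64, 99, 120, 117, 77, 115, 117, 97, 85, 72, 114, 70, 114, 118, 107, 117]

Answer: [121, 124, 64, 99, 120, 117, 77, 115, 117, 97, 85, 72, 114, 70, 114, 118, 107, 117]
Key observation: This trace re-runs the system from the modified initial state.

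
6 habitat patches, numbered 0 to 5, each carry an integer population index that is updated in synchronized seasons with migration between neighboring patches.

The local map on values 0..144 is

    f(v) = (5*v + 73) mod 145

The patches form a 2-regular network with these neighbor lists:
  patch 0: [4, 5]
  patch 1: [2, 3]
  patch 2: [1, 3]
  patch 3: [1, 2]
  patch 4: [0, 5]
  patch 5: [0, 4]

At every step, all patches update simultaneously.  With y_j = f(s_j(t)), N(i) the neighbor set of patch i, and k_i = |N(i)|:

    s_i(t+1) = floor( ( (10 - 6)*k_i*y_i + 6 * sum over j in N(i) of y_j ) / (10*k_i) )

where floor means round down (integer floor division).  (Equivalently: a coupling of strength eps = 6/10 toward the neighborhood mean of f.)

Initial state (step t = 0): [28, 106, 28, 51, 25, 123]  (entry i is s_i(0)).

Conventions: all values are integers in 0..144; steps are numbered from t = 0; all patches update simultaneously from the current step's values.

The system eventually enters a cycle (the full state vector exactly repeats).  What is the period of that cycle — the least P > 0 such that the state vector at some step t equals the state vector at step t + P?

Answer: 14
Key observation: The state at step 10, [34, 73, 73, 73, 34, 35], reappears at step 24 — and no state repeats earlier — so the cycle the system enters has period 14.

Derivation:
t=0: [28, 106, 28, 51, 25, 123]
t=1: [75, 41, 45, 42, 74, 79]
t=2: [17, 97, 84, 97, 17, 19]
t=3: [16, 103, 97, 103, 16, 17]
t=4: [9, 42, 54, 42, 9, 10]
t=5: [119, 112, 104, 112, 119, 120]
t=6: [89, 41, 37, 41, 89, 90]
t=7: [84, 127, 125, 127, 84, 85]
t=8: [59, 125, 124, 125, 59, 60]
t=9: [79, 116, 116, 116, 79, 80]
t=10: [34, 73, 73, 73, 34, 35]
t=11: [99, 3, 3, 3, 99, 100]
t=12: [134, 88, 88, 88, 134, 135]
t=13: [19, 78, 78, 78, 19, 20]
t=14: [24, 28, 28, 28, 24, 25]
t=15: [49, 68, 68, 68, 49, 50]
t=16: [29, 123, 123, 123, 29, 30]
t=17: [74, 108, 108, 108, 74, 75]
t=18: [9, 33, 33, 33, 9, 10]
t=19: [119, 93, 93, 93, 119, 120]
t=20: [89, 103, 103, 103, 89, 90]
t=21: [84, 8, 8, 8, 84, 85]
t=22: [59, 113, 113, 113, 59, 60]
t=23: [79, 58, 58, 58, 79, 80]
t=24: [34, 73, 73, 73, 34, 35]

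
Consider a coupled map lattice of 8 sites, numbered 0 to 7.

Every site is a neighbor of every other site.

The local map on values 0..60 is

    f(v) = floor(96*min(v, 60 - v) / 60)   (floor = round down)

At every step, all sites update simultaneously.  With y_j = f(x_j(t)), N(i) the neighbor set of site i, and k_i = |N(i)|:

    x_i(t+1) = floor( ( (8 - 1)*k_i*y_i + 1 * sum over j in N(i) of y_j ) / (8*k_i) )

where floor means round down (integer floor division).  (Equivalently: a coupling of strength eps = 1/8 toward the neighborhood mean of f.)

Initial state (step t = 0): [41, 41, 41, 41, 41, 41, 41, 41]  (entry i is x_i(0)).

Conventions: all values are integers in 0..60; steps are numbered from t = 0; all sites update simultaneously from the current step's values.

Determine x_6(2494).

Simulating step by step:
t=0: [41, 41, 41, 41, 41, 41, 41, 41]
t=1: [30, 30, 30, 30, 30, 30, 30, 30]
t=2: [48, 48, 48, 48, 48, 48, 48, 48]
t=3: [19, 19, 19, 19, 19, 19, 19, 19]
t=4: [30, 30, 30, 30, 30, 30, 30, 30]

Answer: x_6(2494) = 30
Key observation: The state at step 1, [30, 30, 30, 30, 30, 30, 30, 30], reappears at step 4: the system is in a cycle of period 3 from step 1 on.  Therefore the state at step 2494 equals the state at step 1 + ((2494 - 1) mod 3) = 1, which is [30, 30, 30, 30, 30, 30, 30, 30].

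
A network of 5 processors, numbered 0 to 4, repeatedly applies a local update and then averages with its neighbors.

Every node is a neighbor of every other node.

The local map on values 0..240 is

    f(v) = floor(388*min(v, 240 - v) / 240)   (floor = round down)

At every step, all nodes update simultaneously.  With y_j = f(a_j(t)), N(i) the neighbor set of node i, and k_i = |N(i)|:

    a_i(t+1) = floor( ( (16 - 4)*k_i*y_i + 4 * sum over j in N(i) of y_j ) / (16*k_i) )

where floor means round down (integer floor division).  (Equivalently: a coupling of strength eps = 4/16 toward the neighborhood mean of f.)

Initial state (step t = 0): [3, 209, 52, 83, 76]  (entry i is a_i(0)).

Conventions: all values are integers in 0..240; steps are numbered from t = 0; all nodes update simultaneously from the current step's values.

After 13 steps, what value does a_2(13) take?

Answer: a_2(13) = 105

Derivation:
t=0: [3, 209, 52, 83, 76]
t=1: [27, 59, 82, 116, 108]
t=2: [69, 104, 130, 168, 159]
t=3: [120, 159, 165, 123, 133]
t=4: [183, 139, 133, 180, 168]
t=5: [103, 152, 158, 106, 119]
t=6: [164, 147, 140, 167, 182]
t=7: [124, 143, 150, 121, 104]
t=8: [181, 160, 152, 185, 168]
t=9: [100, 124, 133, 96, 115]
t=10: [164, 182, 172, 160, 180]
t=11: [118, 98, 109, 123, 101]
t=12: [185, 163, 175, 184, 166]
t=13: [93, 118, 105, 94, 114]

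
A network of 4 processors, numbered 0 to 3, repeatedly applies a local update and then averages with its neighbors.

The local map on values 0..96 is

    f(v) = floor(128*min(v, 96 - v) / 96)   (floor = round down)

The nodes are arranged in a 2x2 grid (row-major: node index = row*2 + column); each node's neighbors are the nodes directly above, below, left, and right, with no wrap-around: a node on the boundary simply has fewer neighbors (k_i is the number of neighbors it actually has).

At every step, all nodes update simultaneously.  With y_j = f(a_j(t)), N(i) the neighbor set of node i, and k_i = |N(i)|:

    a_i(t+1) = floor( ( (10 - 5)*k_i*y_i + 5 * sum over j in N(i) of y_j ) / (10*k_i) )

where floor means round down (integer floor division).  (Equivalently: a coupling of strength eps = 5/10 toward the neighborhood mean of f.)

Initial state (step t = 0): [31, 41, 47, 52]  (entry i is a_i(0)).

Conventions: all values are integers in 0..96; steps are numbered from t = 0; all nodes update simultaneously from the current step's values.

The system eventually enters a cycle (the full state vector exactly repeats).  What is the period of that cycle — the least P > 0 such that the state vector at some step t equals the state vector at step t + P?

Simulating step by step:
t=0: [31, 41, 47, 52]
t=1: [49, 51, 55, 58]
t=2: [59, 58, 55, 53]
t=3: [50, 51, 53, 54]
t=4: [59, 59, 57, 57]
t=5: [49, 49, 51, 51]
t=6: [61, 61, 60, 60]
t=7: [46, 46, 47, 47]
t=8: [61, 61, 61, 61]
t=9: [46, 46, 46, 46]
t=10: [61, 61, 61, 61]

Answer: 2
Key observation: The state at step 8, [61, 61, 61, 61], reappears at step 10 — and no state repeats earlier — so the cycle the system enters has period 2.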